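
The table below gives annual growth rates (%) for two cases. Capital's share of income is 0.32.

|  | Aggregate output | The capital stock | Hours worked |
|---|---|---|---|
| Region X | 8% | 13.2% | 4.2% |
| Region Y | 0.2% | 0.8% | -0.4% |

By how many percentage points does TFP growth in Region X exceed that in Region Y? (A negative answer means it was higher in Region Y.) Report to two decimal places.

Labor's share = 1 − 0.32 = 0.68.
Region X: TFP = 8 − 4.224 − 2.856 = 0.92%.
Region Y: TFP = 0.2 − 0.256 + 0.272 = 0.216%.
Difference = 0.92 − (0.216) = 0.704 pp.

0.70 percentage points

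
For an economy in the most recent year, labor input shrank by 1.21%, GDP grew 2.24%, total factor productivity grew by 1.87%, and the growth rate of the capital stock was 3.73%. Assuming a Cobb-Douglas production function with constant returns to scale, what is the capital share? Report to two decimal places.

0.32

gY = gA + α·gK + (1−α)·gL, so gY − gA − gL = α(gK − gL).
2.24 − 1.87 + 1.21 = α × (3.73 − (-1.21)).
1.58 = 4.94 α, so α = 0.3198.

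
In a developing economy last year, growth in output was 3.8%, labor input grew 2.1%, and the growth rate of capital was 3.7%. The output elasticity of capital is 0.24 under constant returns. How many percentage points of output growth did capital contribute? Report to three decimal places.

Contribution = share × growth = 0.24 × 3.7 = 0.888 pp.

0.888 percentage points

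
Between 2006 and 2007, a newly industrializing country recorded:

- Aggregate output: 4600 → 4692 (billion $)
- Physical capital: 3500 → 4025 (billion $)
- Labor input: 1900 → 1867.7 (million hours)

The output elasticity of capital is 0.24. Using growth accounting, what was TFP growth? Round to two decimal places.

-0.31%

Aggregate output growth = (4692 − 4600) / 4600 = 2%.
Physical capital growth = (4025 − 3500) / 3500 = 15%.
Labor input growth = (1867.7 − 1900) / 1900 = -1.7%.
Labor's share = 1 − 0.24 = 0.76.
Physical capital: 0.24 × 15 = 3.6 pp.
Labor input: 0.76 × (-1.7) = -1.292 pp.
TFP growth = 2 − 2.308 = -0.308%.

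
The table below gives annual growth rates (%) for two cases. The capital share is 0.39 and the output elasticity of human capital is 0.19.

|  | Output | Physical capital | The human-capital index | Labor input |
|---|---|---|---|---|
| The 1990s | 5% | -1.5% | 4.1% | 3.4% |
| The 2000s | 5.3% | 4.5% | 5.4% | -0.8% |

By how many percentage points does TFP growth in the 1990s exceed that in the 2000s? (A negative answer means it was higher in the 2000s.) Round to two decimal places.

Labor's share = 1 − 0.39 − 0.19 = 0.42.
The 1990s: TFP = 5 + 0.585 − 0.779 − 1.428 = 3.378%.
The 2000s: TFP = 5.3 − 1.755 − 1.026 + 0.336 = 2.855%.
Difference = 3.378 − (2.855) = 0.523 pp.

0.52 percentage points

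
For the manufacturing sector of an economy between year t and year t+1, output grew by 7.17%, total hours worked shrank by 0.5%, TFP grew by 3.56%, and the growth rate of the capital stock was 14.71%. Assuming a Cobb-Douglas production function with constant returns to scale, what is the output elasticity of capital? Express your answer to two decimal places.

gY = gA + α·gK + (1−α)·gL, so gY − gA − gL = α(gK − gL).
7.17 − 3.56 + 0.5 = α × (14.71 − (-0.5)).
4.11 = 15.21 α, so α = 0.2702.

The output elasticity of capital is 0.27.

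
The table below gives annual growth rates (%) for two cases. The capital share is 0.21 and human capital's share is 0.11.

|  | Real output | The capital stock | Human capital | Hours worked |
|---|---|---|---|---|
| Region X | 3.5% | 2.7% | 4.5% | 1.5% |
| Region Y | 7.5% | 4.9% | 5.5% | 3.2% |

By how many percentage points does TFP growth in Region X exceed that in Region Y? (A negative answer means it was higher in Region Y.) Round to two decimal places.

Labor's share = 1 − 0.21 − 0.11 = 0.68.
Region X: TFP = 3.5 − 0.567 − 0.495 − 1.02 = 1.418%.
Region Y: TFP = 7.5 − 1.029 − 0.605 − 2.176 = 3.69%.
Difference = 1.418 − (3.69) = -2.272 pp.

-2.27 percentage points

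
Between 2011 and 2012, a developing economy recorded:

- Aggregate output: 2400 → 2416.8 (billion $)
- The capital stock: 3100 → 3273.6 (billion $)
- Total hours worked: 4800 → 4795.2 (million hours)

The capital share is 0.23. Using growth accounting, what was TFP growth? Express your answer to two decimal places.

Aggregate output growth = (2416.8 − 2400) / 2400 = 0.7%.
The capital stock growth = (3273.6 − 3100) / 3100 = 5.6%.
Total hours worked growth = (4795.2 − 4800) / 4800 = -0.1%.
Labor's share = 1 − 0.23 = 0.77.
The capital stock: 0.23 × 5.6 = 1.288 pp.
Total hours worked: 0.77 × (-0.1) = -0.077 pp.
TFP growth = 0.7 − 1.211 = -0.511%.

-0.51%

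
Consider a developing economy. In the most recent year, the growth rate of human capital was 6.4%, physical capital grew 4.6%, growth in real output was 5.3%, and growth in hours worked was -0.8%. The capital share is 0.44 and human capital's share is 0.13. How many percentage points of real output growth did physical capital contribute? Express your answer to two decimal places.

Contribution = share × growth = 0.44 × 4.6 = 2.024 pp.

2.02 pp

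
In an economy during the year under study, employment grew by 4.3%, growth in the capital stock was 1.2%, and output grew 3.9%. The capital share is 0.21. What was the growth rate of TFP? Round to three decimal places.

TFP grew 0.251%.

Labor's share = 1 − 0.21 = 0.79.
The capital stock: 0.21 × 1.2 = 0.252 pp.
Employment: 0.79 × 4.3 = 3.397 pp.
TFP growth = 3.9 − 3.649 = 0.251%.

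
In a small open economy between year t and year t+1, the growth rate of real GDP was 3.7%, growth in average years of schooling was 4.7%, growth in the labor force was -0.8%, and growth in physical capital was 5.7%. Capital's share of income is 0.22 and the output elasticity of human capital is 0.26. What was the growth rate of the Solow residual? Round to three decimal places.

1.640%

Labor's share = 1 − 0.22 − 0.26 = 0.52.
Physical capital: 0.22 × 5.7 = 1.254 pp.
Average years of schooling: 0.26 × 4.7 = 1.222 pp.
The labor force: 0.52 × (-0.8) = -0.416 pp.
TFP growth = 3.7 − 2.06 = 1.64%.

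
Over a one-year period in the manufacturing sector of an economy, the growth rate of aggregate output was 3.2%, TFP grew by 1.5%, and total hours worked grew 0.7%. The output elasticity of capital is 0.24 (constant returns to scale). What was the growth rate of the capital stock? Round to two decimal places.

4.87%

Labor's share = 1 − 0.24 = 0.76.
gY = gA + 0.76×0.7 + 0.24×g.
0.24×g = 3.2 − 1.5 − 0.532 = 1.168.
g = 1.168 / 0.24 = 4.8667%.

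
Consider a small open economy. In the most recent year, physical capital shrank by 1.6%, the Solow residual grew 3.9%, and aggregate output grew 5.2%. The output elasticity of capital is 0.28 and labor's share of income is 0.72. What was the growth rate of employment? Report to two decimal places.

Labor's share = 1 − 0.28 = 0.72.
gY = gA + 0.28×(-1.6) + 0.72×g.
0.72×g = 5.2 − 3.9 + 0.448 = 1.748.
g = 1.748 / 0.72 = 2.4278%.

2.43%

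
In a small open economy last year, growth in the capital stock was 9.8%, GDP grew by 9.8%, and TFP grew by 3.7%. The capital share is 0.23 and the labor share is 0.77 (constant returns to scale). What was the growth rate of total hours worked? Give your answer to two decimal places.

Labor's share = 1 − 0.23 = 0.77.
gY = gA + 0.23×9.8 + 0.77×g.
0.77×g = 9.8 − 3.7 − 2.254 = 3.846.
g = 3.846 / 0.77 = 4.9948%.

4.99%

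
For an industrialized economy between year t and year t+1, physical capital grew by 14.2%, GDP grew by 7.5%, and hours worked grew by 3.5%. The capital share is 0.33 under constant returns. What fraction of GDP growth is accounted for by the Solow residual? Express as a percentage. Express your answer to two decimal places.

Labor's share = 1 − 0.33 = 0.67.
Physical capital: 0.33 × 14.2 = 4.686 pp.
Hours worked: 0.67 × 3.5 = 2.345 pp.
TFP growth = 7.5 − 7.031 = 0.469%.
TFP share of growth = 0.469 / 7.5 × 100 = 6.2533%.

6.25%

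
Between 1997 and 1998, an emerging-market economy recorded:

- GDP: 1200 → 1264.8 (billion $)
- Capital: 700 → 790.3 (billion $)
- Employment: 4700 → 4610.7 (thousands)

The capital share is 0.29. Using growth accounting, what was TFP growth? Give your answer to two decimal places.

3.01%

GDP growth = (1264.8 − 1200) / 1200 = 5.4%.
Capital growth = (790.3 − 700) / 700 = 12.9%.
Employment growth = (4610.7 − 4700) / 4700 = -1.9%.
Labor's share = 1 − 0.29 = 0.71.
Capital: 0.29 × 12.9 = 3.741 pp.
Employment: 0.71 × (-1.9) = -1.349 pp.
TFP growth = 5.4 − 2.392 = 3.008%.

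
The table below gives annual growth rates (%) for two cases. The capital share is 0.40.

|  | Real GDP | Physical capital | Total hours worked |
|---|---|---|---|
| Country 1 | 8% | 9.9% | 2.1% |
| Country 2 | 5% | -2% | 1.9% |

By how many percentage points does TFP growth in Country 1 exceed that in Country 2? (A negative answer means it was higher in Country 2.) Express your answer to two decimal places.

-1.88 percentage points

Labor's share = 1 − 0.4 = 0.6.
Country 1: TFP = 8 − 3.96 − 1.26 = 2.78%.
Country 2: TFP = 5 + 0.8 − 1.14 = 4.66%.
Difference = 2.78 − (4.66) = -1.88 pp.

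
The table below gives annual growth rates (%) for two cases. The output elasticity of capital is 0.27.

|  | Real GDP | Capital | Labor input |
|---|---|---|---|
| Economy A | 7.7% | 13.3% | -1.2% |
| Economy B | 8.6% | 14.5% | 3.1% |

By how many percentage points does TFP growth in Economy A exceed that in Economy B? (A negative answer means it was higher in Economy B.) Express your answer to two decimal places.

2.56 percentage points

Labor's share = 1 − 0.27 = 0.73.
Economy A: TFP = 7.7 − 3.591 + 0.876 = 4.985%.
Economy B: TFP = 8.6 − 3.915 − 2.263 = 2.422%.
Difference = 4.985 − (2.422) = 2.563 pp.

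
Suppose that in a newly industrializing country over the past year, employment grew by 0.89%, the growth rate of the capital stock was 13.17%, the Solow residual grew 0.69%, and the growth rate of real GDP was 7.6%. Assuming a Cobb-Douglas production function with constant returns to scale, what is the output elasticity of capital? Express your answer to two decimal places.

The output elasticity of capital is 0.49.

gY = gA + α·gK + (1−α)·gL, so gY − gA − gL = α(gK − gL).
7.6 − 0.69 − 0.89 = α × (13.17 − 0.89).
6.02 = 12.28 α, so α = 0.4902.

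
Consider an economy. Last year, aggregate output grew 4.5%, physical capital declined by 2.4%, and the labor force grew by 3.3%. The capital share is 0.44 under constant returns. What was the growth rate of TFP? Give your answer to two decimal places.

3.71%

Labor's share = 1 − 0.44 = 0.56.
Physical capital: 0.44 × (-2.4) = -1.056 pp.
The labor force: 0.56 × 3.3 = 1.848 pp.
TFP growth = 4.5 − 0.792 = 3.708%.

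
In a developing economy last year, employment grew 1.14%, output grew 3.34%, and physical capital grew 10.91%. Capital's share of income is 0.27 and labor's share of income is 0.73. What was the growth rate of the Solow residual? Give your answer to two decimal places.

-0.44%

Labor's share = 1 − 0.27 = 0.73.
Physical capital: 0.27 × 10.91 = 2.9457 pp.
Employment: 0.73 × 1.14 = 0.8322 pp.
TFP growth = 3.34 − 3.7779 = -0.4379%.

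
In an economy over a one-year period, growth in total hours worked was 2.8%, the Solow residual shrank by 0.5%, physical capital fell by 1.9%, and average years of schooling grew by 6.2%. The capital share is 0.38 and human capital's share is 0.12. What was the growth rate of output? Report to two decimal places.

0.92%

Labor's share = 1 − 0.38 − 0.12 = 0.5.
Physical capital: 0.38 × (-1.9) = -0.722 pp.
Average years of schooling: 0.12 × 6.2 = 0.744 pp.
Total hours worked: 0.5 × 2.8 = 1.4 pp.
Output growth = -0.5 + 1.422 = 0.922%.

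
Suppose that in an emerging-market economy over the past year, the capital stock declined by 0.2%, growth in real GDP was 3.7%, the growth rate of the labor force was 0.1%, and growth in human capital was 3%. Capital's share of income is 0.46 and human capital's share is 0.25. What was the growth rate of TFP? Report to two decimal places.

Labor's share = 1 − 0.46 − 0.25 = 0.29.
The capital stock: 0.46 × (-0.2) = -0.092 pp.
Human capital: 0.25 × 3 = 0.75 pp.
The labor force: 0.29 × 0.1 = 0.029 pp.
TFP growth = 3.7 − 0.687 = 3.013%.

3.01%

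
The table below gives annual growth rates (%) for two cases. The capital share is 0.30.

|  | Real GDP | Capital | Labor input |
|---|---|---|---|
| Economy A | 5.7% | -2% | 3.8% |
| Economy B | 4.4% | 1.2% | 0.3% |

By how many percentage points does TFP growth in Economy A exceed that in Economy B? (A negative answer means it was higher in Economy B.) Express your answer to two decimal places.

-0.19 percentage points

Labor's share = 1 − 0.3 = 0.7.
Economy A: TFP = 5.7 + 0.6 − 2.66 = 3.64%.
Economy B: TFP = 4.4 − 0.36 − 0.21 = 3.83%.
Difference = 3.64 − (3.83) = -0.19 pp.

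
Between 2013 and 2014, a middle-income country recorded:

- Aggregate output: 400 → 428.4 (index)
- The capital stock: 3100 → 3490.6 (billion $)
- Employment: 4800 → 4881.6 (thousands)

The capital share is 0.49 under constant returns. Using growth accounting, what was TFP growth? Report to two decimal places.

0.06%

Aggregate output growth = (428.4 − 400) / 400 = 7.1%.
The capital stock growth = (3490.6 − 3100) / 3100 = 12.6%.
Employment growth = (4881.6 − 4800) / 4800 = 1.7%.
Labor's share = 1 − 0.49 = 0.51.
The capital stock: 0.49 × 12.6 = 6.174 pp.
Employment: 0.51 × 1.7 = 0.867 pp.
TFP growth = 7.1 − 7.041 = 0.059%.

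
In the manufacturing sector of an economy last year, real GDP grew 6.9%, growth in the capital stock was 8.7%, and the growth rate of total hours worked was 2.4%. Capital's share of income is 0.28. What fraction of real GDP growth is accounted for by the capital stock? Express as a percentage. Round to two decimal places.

The capital stock contributed 0.28 × 8.7 = 2.436 pp.
Share of growth = 2.436 / 6.9 × 100 = 35.3043%.

The capital stock accounted for 35.30% of growth.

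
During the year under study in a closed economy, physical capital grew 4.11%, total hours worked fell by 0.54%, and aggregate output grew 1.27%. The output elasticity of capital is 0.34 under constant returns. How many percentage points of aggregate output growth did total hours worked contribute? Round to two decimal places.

-0.36

Labor's share = 1 − 0.34 = 0.66.
Contribution = share × growth = 0.66 × (-0.54) = -0.3564 pp.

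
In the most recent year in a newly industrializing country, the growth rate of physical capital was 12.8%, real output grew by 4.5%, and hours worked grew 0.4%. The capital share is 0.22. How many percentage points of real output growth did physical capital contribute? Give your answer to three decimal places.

Contribution = share × growth = 0.22 × 12.8 = 2.816 pp.

2.816 percentage points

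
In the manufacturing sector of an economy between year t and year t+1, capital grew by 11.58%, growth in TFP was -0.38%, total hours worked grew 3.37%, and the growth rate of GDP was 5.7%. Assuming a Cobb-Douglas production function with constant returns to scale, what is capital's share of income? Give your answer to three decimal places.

gY = gA + α·gK + (1−α)·gL, so gY − gA − gL = α(gK − gL).
5.7 + 0.38 − 3.37 = α × (11.58 − 3.37).
2.71 = 8.21 α, so α = 0.33009.

0.330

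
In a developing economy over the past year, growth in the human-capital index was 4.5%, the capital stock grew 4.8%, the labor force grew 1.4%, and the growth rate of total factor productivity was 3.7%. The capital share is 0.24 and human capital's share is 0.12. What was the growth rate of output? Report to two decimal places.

Labor's share = 1 − 0.24 − 0.12 = 0.64.
The capital stock: 0.24 × 4.8 = 1.152 pp.
The human-capital index: 0.12 × 4.5 = 0.54 pp.
The labor force: 0.64 × 1.4 = 0.896 pp.
Output growth = 3.7 + 2.588 = 6.288%.

Output grew 6.29%.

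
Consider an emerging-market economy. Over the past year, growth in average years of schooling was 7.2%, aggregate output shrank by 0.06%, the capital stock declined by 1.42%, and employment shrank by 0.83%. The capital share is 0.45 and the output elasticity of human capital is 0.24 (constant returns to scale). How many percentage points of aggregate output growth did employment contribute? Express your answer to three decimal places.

Labor's share = 1 − 0.45 − 0.24 = 0.31.
Contribution = share × growth = 0.31 × (-0.83) = -0.2573 pp.

-0.257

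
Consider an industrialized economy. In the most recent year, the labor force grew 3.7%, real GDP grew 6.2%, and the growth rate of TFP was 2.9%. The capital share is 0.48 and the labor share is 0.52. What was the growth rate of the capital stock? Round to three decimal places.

2.867%

Labor's share = 1 − 0.48 = 0.52.
gY = gA + 0.52×3.7 + 0.48×g.
0.48×g = 6.2 − 2.9 − 1.924 = 1.376.
g = 1.376 / 0.48 = 2.86667%.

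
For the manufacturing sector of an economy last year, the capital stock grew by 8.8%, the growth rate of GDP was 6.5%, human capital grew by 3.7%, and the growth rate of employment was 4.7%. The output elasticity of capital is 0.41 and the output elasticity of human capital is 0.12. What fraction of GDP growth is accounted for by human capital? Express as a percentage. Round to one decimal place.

6.8%

Human capital contributed 0.12 × 3.7 = 0.444 pp.
Share of growth = 0.444 / 6.5 × 100 = 6.831%.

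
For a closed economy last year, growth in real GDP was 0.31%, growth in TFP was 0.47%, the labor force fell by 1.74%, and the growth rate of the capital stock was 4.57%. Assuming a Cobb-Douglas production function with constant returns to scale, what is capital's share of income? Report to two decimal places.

α = 0.25

gY = gA + α·gK + (1−α)·gL, so gY − gA − gL = α(gK − gL).
0.31 − 0.47 + 1.74 = α × (4.57 − (-1.74)).
1.58 = 6.31 α, so α = 0.2504.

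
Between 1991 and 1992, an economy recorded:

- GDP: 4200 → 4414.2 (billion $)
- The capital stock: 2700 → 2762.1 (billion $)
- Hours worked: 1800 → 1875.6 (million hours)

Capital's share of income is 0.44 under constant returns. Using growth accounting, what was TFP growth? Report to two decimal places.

TFP growth was 1.74%.

GDP growth = (4414.2 − 4200) / 4200 = 5.1%.
The capital stock growth = (2762.1 − 2700) / 2700 = 2.3%.
Hours worked growth = (1875.6 − 1800) / 1800 = 4.2%.
Labor's share = 1 − 0.44 = 0.56.
The capital stock: 0.44 × 2.3 = 1.012 pp.
Hours worked: 0.56 × 4.2 = 2.352 pp.
TFP growth = 5.1 − 3.364 = 1.736%.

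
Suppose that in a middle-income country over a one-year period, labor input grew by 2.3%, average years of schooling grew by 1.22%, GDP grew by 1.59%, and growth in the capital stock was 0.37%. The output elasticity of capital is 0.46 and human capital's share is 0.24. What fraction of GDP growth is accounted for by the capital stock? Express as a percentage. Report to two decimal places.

The capital stock contributed 0.46 × 0.37 = 0.1702 pp.
Share of growth = 0.1702 / 1.59 × 100 = 10.7044%.

10.70%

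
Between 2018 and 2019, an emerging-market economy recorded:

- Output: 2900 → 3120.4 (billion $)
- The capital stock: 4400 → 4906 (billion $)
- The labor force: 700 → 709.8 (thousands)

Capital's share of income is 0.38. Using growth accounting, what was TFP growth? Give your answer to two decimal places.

Output growth = (3120.4 − 2900) / 2900 = 7.6%.
The capital stock growth = (4906 − 4400) / 4400 = 11.5%.
The labor force growth = (709.8 − 700) / 700 = 1.4%.
Labor's share = 1 − 0.38 = 0.62.
The capital stock: 0.38 × 11.5 = 4.37 pp.
The labor force: 0.62 × 1.4 = 0.868 pp.
TFP growth = 7.6 − 5.238 = 2.362%.

2.36%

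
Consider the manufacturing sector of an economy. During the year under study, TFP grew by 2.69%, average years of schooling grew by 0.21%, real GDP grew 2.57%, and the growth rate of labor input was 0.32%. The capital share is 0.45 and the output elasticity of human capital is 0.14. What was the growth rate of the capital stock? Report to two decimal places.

Labor's share = 1 − 0.45 − 0.14 = 0.41.
gY = gA + 0.14×0.21 + 0.41×0.32 + 0.45×g.
0.45×g = 2.57 − 2.69 − 0.1606 = -0.2806.
g = -0.2806 / 0.45 = -0.6236%.

-0.62%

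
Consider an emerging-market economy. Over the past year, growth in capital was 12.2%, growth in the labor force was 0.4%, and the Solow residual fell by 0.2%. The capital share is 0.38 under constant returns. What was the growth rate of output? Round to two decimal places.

Labor's share = 1 − 0.38 = 0.62.
Capital: 0.38 × 12.2 = 4.636 pp.
The labor force: 0.62 × 0.4 = 0.248 pp.
Output growth = -0.2 + 4.884 = 4.684%.

4.68%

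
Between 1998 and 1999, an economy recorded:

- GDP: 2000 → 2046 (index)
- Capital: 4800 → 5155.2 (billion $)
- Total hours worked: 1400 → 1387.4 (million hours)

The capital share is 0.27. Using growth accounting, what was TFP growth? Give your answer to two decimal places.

GDP growth = (2046 − 2000) / 2000 = 2.3%.
Capital growth = (5155.2 − 4800) / 4800 = 7.4%.
Total hours worked growth = (1387.4 − 1400) / 1400 = -0.9%.
Labor's share = 1 − 0.27 = 0.73.
Capital: 0.27 × 7.4 = 1.998 pp.
Total hours worked: 0.73 × (-0.9) = -0.657 pp.
TFP growth = 2.3 − 1.341 = 0.959%.

0.96%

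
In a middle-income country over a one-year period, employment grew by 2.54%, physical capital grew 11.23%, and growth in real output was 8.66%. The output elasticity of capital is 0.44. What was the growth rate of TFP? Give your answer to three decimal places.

Labor's share = 1 − 0.44 = 0.56.
Physical capital: 0.44 × 11.23 = 4.9412 pp.
Employment: 0.56 × 2.54 = 1.4224 pp.
TFP growth = 8.66 − 6.3636 = 2.2964%.

TFP grew 2.296%.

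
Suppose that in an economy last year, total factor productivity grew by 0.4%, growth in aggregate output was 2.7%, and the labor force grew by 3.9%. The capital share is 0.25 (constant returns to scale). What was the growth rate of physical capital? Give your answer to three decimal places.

Labor's share = 1 − 0.25 = 0.75.
gY = gA + 0.75×3.9 + 0.25×g.
0.25×g = 2.7 − 0.4 − 2.925 = -0.625.
g = -0.625 / 0.25 = -2.5%.

-2.500%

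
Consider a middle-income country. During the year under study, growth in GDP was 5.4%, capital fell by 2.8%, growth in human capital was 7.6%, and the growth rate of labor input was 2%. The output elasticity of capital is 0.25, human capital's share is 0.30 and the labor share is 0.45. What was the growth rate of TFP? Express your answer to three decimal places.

Labor's share = 1 − 0.25 − 0.3 = 0.45.
Capital: 0.25 × (-2.8) = -0.7 pp.
Human capital: 0.3 × 7.6 = 2.28 pp.
Labor input: 0.45 × 2 = 0.9 pp.
TFP growth = 5.4 − 2.48 = 2.92%.

2.920%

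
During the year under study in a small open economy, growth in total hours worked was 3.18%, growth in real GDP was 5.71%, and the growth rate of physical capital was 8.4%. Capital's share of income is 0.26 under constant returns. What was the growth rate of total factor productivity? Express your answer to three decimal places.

1.173%

Labor's share = 1 − 0.26 = 0.74.
Physical capital: 0.26 × 8.4 = 2.184 pp.
Total hours worked: 0.74 × 3.18 = 2.3532 pp.
TFP growth = 5.71 − 4.5372 = 1.1728%.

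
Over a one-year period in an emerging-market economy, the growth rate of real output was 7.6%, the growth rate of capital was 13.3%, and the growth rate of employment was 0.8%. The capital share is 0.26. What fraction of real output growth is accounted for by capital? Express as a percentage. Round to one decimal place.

Capital accounted for 45.5% of growth.

Capital contributed 0.26 × 13.3 = 3.458 pp.
Share of growth = 3.458 / 7.6 × 100 = 45.5%.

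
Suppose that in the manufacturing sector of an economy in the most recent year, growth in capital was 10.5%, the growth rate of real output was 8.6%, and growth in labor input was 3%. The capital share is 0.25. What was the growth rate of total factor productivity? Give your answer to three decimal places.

Labor's share = 1 − 0.25 = 0.75.
Capital: 0.25 × 10.5 = 2.625 pp.
Labor input: 0.75 × 3 = 2.25 pp.
TFP growth = 8.6 − 4.875 = 3.725%.

3.725%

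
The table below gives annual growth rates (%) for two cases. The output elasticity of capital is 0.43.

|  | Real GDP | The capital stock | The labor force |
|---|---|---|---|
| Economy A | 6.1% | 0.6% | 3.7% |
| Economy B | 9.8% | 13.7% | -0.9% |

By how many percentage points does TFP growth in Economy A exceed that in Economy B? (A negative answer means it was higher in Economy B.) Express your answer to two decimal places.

Labor's share = 1 − 0.43 = 0.57.
Economy A: TFP = 6.1 − 0.258 − 2.109 = 3.733%.
Economy B: TFP = 9.8 − 5.891 + 0.513 = 4.422%.
Difference = 3.733 − (4.422) = -0.689 pp.

-0.69 percentage points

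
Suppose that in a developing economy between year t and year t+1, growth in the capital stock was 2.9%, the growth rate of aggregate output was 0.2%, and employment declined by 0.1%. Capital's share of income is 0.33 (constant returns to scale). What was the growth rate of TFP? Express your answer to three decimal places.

Labor's share = 1 − 0.33 = 0.67.
The capital stock: 0.33 × 2.9 = 0.957 pp.
Employment: 0.67 × (-0.1) = -0.067 pp.
TFP growth = 0.2 − 0.89 = -0.69%.

-0.690%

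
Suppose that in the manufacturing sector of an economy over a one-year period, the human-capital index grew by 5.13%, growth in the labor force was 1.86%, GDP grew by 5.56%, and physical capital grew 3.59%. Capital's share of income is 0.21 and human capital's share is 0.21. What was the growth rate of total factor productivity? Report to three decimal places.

Labor's share = 1 − 0.21 − 0.21 = 0.58.
Physical capital: 0.21 × 3.59 = 0.7539 pp.
The human-capital index: 0.21 × 5.13 = 1.0773 pp.
The labor force: 0.58 × 1.86 = 1.0788 pp.
TFP growth = 5.56 − 2.91 = 2.65%.

2.650%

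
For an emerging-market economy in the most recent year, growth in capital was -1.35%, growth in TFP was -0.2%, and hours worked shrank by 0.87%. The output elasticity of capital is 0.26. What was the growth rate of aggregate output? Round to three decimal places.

-1.195%

Labor's share = 1 − 0.26 = 0.74.
Capital: 0.26 × (-1.35) = -0.351 pp.
Hours worked: 0.74 × (-0.87) = -0.6438 pp.
Output growth = -0.2 + (-0.9948) = -1.1948%.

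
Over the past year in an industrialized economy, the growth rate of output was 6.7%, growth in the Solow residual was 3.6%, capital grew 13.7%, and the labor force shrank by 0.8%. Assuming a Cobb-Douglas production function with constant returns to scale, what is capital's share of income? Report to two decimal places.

gY = gA + α·gK + (1−α)·gL, so gY − gA − gL = α(gK − gL).
6.7 − 3.6 + 0.8 = α × (13.7 − (-0.8)).
3.9 = 14.5 α, so α = 0.269.

0.27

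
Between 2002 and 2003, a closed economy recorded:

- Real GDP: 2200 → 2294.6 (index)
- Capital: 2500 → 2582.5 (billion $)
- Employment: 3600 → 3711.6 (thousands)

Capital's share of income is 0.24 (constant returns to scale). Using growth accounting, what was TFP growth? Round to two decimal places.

1.15%

Real GDP growth = (2294.6 − 2200) / 2200 = 4.3%.
Capital growth = (2582.5 − 2500) / 2500 = 3.3%.
Employment growth = (3711.6 − 3600) / 3600 = 3.1%.
Labor's share = 1 − 0.24 = 0.76.
Capital: 0.24 × 3.3 = 0.792 pp.
Employment: 0.76 × 3.1 = 2.356 pp.
TFP growth = 4.3 − 3.148 = 1.152%.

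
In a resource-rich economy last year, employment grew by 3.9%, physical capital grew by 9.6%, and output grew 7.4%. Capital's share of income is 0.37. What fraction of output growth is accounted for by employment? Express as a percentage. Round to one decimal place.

Labor's share = 1 − 0.37 = 0.63.
Employment contributed 0.63 × 3.9 = 2.457 pp.
Share of growth = 2.457 / 7.4 × 100 = 33.203%.

33.2%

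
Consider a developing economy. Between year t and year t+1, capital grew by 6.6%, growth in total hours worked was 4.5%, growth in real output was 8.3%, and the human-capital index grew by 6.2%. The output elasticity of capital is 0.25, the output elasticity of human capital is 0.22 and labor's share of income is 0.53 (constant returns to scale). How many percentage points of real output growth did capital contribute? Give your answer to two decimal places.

1.65

Contribution = share × growth = 0.25 × 6.6 = 1.65 pp.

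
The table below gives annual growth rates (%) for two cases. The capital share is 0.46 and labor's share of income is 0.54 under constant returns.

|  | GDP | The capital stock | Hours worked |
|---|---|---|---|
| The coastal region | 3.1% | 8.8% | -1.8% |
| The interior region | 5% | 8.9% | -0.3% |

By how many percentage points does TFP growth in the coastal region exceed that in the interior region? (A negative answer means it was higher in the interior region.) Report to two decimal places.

Labor's share = 1 − 0.46 = 0.54.
The coastal region: TFP = 3.1 − 4.048 + 0.972 = 0.024%.
The interior region: TFP = 5 − 4.094 + 0.162 = 1.068%.
Difference = 0.024 − (1.068) = -1.044 pp.

-1.04 percentage points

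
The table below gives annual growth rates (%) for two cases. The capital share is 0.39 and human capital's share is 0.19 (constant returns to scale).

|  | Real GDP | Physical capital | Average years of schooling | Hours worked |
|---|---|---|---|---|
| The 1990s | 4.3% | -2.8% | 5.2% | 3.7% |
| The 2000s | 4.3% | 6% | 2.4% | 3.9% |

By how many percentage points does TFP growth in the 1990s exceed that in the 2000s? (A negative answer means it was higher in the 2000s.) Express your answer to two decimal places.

Labor's share = 1 − 0.39 − 0.19 = 0.42.
The 1990s: TFP = 4.3 + 1.092 − 0.988 − 1.554 = 2.85%.
The 2000s: TFP = 4.3 − 2.34 − 0.456 − 1.638 = -0.134%.
Difference = 2.85 − (-0.134) = 2.984 pp.

2.98 percentage points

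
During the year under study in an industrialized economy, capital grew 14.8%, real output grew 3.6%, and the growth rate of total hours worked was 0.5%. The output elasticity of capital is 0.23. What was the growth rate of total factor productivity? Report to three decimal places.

Labor's share = 1 − 0.23 = 0.77.
Capital: 0.23 × 14.8 = 3.404 pp.
Total hours worked: 0.77 × 0.5 = 0.385 pp.
TFP growth = 3.6 − 3.789 = -0.189%.

-0.189%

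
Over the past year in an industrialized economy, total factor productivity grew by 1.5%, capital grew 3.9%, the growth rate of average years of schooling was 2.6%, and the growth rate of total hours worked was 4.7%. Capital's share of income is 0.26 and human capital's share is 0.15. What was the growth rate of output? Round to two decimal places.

5.68%

Labor's share = 1 − 0.26 − 0.15 = 0.59.
Capital: 0.26 × 3.9 = 1.014 pp.
Average years of schooling: 0.15 × 2.6 = 0.39 pp.
Total hours worked: 0.59 × 4.7 = 2.773 pp.
Output growth = 1.5 + 4.177 = 5.677%.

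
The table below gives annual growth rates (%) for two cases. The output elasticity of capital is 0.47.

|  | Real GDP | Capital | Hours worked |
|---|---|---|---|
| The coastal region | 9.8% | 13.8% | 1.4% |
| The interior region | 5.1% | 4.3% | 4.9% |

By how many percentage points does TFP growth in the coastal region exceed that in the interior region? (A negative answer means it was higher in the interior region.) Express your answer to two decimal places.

Labor's share = 1 − 0.47 = 0.53.
The coastal region: TFP = 9.8 − 6.486 − 0.742 = 2.572%.
The interior region: TFP = 5.1 − 2.021 − 2.597 = 0.482%.
Difference = 2.572 − (0.482) = 2.09 pp.

2.09 percentage points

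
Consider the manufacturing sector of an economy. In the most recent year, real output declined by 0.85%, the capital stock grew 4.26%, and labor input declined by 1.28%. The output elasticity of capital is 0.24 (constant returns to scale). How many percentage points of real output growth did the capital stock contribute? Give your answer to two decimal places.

Contribution = share × growth = 0.24 × 4.26 = 1.0224 pp.

1.02 pp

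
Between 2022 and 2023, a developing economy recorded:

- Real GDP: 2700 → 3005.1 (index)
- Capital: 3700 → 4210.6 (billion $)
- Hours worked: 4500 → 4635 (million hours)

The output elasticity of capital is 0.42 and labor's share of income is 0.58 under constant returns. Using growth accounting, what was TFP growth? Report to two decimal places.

TFP growth was 3.76%.

Real GDP growth = (3005.1 − 2700) / 2700 = 11.3%.
Capital growth = (4210.6 − 3700) / 3700 = 13.8%.
Hours worked growth = (4635 − 4500) / 4500 = 3%.
Labor's share = 1 − 0.42 = 0.58.
Capital: 0.42 × 13.8 = 5.796 pp.
Hours worked: 0.58 × 3 = 1.74 pp.
TFP growth = 11.3 − 7.536 = 3.764%.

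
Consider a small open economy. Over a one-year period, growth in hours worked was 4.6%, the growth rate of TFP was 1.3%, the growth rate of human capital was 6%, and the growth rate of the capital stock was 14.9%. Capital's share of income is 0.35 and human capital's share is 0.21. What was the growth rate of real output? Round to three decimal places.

Real output grew 9.799%.

Labor's share = 1 − 0.35 − 0.21 = 0.44.
The capital stock: 0.35 × 14.9 = 5.215 pp.
Human capital: 0.21 × 6 = 1.26 pp.
Hours worked: 0.44 × 4.6 = 2.024 pp.
Output growth = 1.3 + 8.499 = 9.799%.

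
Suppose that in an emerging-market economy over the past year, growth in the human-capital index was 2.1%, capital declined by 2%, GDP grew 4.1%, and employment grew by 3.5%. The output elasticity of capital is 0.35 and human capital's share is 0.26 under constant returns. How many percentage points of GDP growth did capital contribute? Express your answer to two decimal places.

Contribution = share × growth = 0.35 × (-2) = -0.7 pp.

-0.70 percentage points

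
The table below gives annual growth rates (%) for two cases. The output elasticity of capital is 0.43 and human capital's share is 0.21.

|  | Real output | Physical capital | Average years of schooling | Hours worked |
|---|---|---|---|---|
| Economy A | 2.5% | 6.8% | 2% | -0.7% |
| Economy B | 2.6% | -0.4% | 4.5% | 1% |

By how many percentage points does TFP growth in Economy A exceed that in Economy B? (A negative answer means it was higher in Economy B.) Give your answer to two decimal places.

Labor's share = 1 − 0.43 − 0.21 = 0.36.
Economy A: TFP = 2.5 − 2.924 − 0.42 + 0.252 = -0.592%.
Economy B: TFP = 2.6 + 0.172 − 0.945 − 0.36 = 1.467%.
Difference = -0.592 − (1.467) = -2.059 pp.

-2.06 percentage points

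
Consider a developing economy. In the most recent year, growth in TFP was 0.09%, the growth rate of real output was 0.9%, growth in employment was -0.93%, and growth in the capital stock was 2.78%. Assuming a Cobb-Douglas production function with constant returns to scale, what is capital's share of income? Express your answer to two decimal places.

gY = gA + α·gK + (1−α)·gL, so gY − gA − gL = α(gK − gL).
0.9 − 0.09 + 0.93 = α × (2.78 − (-0.93)).
1.74 = 3.71 α, so α = 0.469.

0.47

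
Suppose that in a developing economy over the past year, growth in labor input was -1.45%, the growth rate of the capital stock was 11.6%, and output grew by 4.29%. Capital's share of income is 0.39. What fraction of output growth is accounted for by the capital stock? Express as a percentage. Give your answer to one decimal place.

The capital stock contributed 0.39 × 11.6 = 4.524 pp.
Share of growth = 4.524 / 4.29 × 100 = 105.455%.

The capital stock accounted for 105.5% of growth.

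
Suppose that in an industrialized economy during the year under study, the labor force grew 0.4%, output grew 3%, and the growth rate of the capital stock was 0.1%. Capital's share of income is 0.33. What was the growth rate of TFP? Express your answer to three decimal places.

Labor's share = 1 − 0.33 = 0.67.
The capital stock: 0.33 × 0.1 = 0.033 pp.
The labor force: 0.67 × 0.4 = 0.268 pp.
TFP growth = 3 − 0.301 = 2.699%.

2.699%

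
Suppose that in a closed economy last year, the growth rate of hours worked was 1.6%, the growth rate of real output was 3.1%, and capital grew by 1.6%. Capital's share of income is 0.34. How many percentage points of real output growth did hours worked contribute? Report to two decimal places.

1.06

Labor's share = 1 − 0.34 = 0.66.
Contribution = share × growth = 0.66 × 1.6 = 1.056 pp.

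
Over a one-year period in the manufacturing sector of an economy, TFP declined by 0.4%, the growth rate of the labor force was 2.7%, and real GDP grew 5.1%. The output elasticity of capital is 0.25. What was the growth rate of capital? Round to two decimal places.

13.90%

Labor's share = 1 − 0.25 = 0.75.
gY = gA + 0.75×2.7 + 0.25×g.
0.25×g = 5.1 + 0.4 − 2.025 = 3.475.
g = 3.475 / 0.25 = 13.9%.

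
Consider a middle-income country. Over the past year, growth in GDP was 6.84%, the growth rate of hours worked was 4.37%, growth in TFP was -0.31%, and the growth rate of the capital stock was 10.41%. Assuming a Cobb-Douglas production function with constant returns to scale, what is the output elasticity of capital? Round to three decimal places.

gY = gA + α·gK + (1−α)·gL, so gY − gA − gL = α(gK − gL).
6.84 + 0.31 − 4.37 = α × (10.41 − 4.37).
2.78 = 6.04 α, so α = 0.46026.

0.460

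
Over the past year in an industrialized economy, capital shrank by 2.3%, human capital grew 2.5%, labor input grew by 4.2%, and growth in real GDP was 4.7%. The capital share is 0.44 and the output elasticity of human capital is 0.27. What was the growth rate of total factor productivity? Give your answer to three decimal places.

Total factor productivity grew 3.819%.

Labor's share = 1 − 0.44 − 0.27 = 0.29.
Capital: 0.44 × (-2.3) = -1.012 pp.
Human capital: 0.27 × 2.5 = 0.675 pp.
Labor input: 0.29 × 4.2 = 1.218 pp.
TFP growth = 4.7 − 0.881 = 3.819%.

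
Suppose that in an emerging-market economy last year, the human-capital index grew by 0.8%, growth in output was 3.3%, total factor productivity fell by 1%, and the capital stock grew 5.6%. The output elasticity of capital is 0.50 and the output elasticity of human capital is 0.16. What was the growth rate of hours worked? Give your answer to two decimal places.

Hours worked growth was 4.04%.

Labor's share = 1 − 0.5 − 0.16 = 0.34.
gY = gA + 0.5×5.6 + 0.16×0.8 + 0.34×g.
0.34×g = 3.3 + 1 − 2.928 = 1.372.
g = 1.372 / 0.34 = 4.0353%.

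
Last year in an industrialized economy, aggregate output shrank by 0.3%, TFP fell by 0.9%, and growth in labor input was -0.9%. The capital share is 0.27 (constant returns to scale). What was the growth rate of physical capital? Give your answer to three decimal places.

4.656%

Labor's share = 1 − 0.27 = 0.73.
gY = gA + 0.73×(-0.9) + 0.27×g.
0.27×g = -0.3 + 0.9 + 0.657 = 1.257.
g = 1.257 / 0.27 = 4.65556%.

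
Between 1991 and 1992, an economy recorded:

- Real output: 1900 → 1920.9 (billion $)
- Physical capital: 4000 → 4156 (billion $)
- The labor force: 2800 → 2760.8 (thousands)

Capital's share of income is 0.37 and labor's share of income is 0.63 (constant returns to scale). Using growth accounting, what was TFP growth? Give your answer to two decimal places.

Real output growth = (1920.9 − 1900) / 1900 = 1.1%.
Physical capital growth = (4156 − 4000) / 4000 = 3.9%.
The labor force growth = (2760.8 − 2800) / 2800 = -1.4%.
Labor's share = 1 − 0.37 = 0.63.
Physical capital: 0.37 × 3.9 = 1.443 pp.
The labor force: 0.63 × (-1.4) = -0.882 pp.
TFP growth = 1.1 − 0.561 = 0.539%.

0.54%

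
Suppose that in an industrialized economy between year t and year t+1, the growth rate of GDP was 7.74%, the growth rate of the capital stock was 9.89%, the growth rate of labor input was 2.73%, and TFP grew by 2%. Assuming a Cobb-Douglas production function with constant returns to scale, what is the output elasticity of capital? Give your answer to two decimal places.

α = 0.42

gY = gA + α·gK + (1−α)·gL, so gY − gA − gL = α(gK − gL).
7.74 − 2 − 2.73 = α × (9.89 − 2.73).
3.01 = 7.16 α, so α = 0.4204.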